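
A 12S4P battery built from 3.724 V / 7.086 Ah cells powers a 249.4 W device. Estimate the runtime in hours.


Step 1: E_pack = Ns * V_cell * Np * C_cell = 12 * 3.724 * 4 * 7.086 = 1266.6 Wh
Step 2: t = E_pack / P = 1266.6 / 249.4 = 5.079 hr

5.079 hr


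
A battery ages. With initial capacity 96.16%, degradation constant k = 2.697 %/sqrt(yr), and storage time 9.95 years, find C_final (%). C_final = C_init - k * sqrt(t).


sqrt(t) = sqrt(9.95) = 3.1544
C_final = 96.16 - 2.697 * 3.1544 = 87.65%

87.65%


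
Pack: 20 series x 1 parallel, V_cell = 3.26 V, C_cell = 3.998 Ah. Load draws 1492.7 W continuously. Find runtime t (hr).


Step 1: E_pack = Ns * V_cell * Np * C_cell = 20 * 3.26 * 1 * 3.998 = 260.67 Wh
Step 2: t = E_pack / P = 260.67 / 1492.7 = 0.1746 hr

0.1746 hr


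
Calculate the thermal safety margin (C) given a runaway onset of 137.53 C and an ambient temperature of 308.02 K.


Convert: T_ambient = 308.02 K = 34.87 C
margin = 137.53 - 34.87 = 102.66 C

102.66 C


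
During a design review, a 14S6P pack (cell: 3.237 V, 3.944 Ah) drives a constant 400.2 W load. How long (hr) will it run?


Step 1: E_pack = Ns * V_cell * Np * C_cell = 14 * 3.237 * 6 * 3.944 = 1072.4 Wh
Step 2: t = E_pack / P = 1072.4 / 400.2 = 2.680 hr

2.680 hr


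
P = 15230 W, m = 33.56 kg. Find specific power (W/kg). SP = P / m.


Specific power = 15230 W / 33.56 kg = 453.8 W/kg

453.8 W/kg


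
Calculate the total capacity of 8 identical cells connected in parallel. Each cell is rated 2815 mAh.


Convert: C_cell = 2815 mAh = 2.815 Ah
C_total = 8 * 2.815 = 22.52 Ah

22.52 Ah


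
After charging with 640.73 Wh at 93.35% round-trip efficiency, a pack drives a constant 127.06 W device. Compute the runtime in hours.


Step 1: E_discharge = eta/100 * E_charge = 93.35/100 * 640.73 = 598.12 Wh
Step 2: t = E_discharge / P = 598.12 / 127.06 = 4.707 hr

4.707 hr


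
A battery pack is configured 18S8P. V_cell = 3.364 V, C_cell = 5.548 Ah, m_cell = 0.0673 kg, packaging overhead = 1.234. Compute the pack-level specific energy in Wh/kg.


Step 1: V_pack = 18 * 3.364 = 60.552 V
Step 2: C_pack = 8 * 5.548 = 44.384 Ah
Step 3: E_pack = V_pack * C_pack = 60.552 * 44.384 = 2687.5 Wh
Step 4: m_pack = 18 * 8 * 0.0673 * 1.234 = 11.959 kg
Step 5: ED = E_pack / m_pack = 2687.5 / 11.959 = 224.7 Wh/kg

224.7 Wh/kg


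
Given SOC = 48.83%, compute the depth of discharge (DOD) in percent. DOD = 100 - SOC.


DOD = 100 - SOC = 100 - 48.83 = 51.17%

51.17%


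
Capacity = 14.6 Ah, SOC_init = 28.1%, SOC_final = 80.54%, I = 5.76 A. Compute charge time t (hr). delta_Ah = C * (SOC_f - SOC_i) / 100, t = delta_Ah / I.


delta_Ah = 14.6 * (80.54 - 28.1) / 100 = 7.6562 Ah
t = delta_Ah / I = 7.6562 / 5.76 = 1.329 hr

1.329 hr


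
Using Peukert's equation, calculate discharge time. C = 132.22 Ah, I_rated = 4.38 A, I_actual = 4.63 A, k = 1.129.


Step 1: t_rated = C / I_rated = 132.22 / 4.38 = 30.187 hr
Step 2: ratio = 4.38 / 4.63 = 0.946
Step 3: ratio^k = 0.946^1.129 = 0.93925
Step 4: t = t_rated * ratio^k = 30.187 * 0.93925 = 28.35 hr

28.35 hr


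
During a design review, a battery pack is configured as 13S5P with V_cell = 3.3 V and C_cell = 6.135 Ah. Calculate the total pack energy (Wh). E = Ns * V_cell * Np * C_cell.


E = Ns * Vcell * Np * Ccell = 13 * 3.3 * 5 * 6.135 = 1316 Wh

1316 Wh


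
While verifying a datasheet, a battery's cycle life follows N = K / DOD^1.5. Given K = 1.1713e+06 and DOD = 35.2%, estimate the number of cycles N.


DOD^1.5 = 208.84
N = K / DOD^1.5 = 1.1713e+06 / 208.84 = 5609

5609 cycles


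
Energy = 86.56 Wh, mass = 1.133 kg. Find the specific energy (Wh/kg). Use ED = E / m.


ED = E / m = 86.56 / 1.133 = 76.40 Wh/kg

76.40 Wh/kg


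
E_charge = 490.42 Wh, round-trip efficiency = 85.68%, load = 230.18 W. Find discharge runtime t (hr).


Step 1: E_discharge = eta/100 * E_charge = 85.68/100 * 490.42 = 420.19 Wh
Step 2: t = E_discharge / P = 420.19 / 230.18 = 1.825 hr

1.825 hr


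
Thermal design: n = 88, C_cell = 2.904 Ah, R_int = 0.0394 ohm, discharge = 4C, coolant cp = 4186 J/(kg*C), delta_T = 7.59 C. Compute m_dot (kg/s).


Step 1: I = 4 * 2.904 = 11.616 A
Step 2: Q_cell = I^2 * R = 11.616^2 * 0.0394 = 5.3163 W
Step 3: Q_total = 88 * 5.3163 = 467.83 W
Step 4: m_dot = Q_total / (cp * dT) = 467.83 / (4186 * 7.59) = 0.01472 kg/s

0.01472 kg/s


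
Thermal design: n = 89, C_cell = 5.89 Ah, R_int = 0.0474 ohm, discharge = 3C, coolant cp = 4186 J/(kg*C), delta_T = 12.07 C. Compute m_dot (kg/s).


Step 1: I = 3 * 5.89 = 17.67 A
Step 2: Q_cell = I^2 * R = 17.67^2 * 0.0474 = 14.8 W
Step 3: Q_total = 89 * 14.8 = 1317.2 W
Step 4: m_dot = Q_total / (cp * dT) = 1317.2 / (4186 * 12.07) = 0.02607 kg/s

0.02607 kg/s


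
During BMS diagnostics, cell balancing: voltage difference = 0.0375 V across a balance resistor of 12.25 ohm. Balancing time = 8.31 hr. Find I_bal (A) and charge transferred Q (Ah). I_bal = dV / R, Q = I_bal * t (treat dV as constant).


First, Ohm's law: I_bal = 0.0375 V / 12.25 ohm = 0.0030612 A
Then Q = I * t = 0.0030612 A * 8.31 hr = 0.02544 Ah

I=0.0030612 A, Q=0.02544 Ah


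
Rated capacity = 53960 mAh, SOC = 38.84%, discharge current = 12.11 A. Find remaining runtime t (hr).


Convert: C_total = 53960 mAh = 53.96 Ah
Step 1: remaining = SOC/100 * C_total = 38.84/100 * 53.96 = 20.958 Ah
Step 2: t = remaining / I = 20.958 / 12.11 = 1.731 hr

1.731 hr


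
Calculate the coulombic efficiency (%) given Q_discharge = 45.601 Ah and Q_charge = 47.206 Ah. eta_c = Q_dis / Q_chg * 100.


Coulombic efficiency = 45.601/47.206 * 100% = 96.60%

96.60%


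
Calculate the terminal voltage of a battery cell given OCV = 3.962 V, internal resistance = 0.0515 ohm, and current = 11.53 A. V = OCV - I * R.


V = OCV - I*R = 3.962 - 11.53 * 0.0515 = 3.368 V

3.368 V


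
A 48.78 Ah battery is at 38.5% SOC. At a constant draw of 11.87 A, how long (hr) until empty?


Step 1: remaining = SOC/100 * C_total = 38.5/100 * 48.78 = 18.78 Ah
Step 2: t = remaining / I = 18.78 / 11.87 = 1.582 hr

1.582 hr


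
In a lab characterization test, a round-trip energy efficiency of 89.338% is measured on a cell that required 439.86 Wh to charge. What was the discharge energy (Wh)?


E_dis = eta/100 * E_chg = 89.338/100 * 439.86 = 393.0 Wh

393.0 Wh


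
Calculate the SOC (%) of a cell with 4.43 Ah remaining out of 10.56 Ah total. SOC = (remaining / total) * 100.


SOC% = 4.43 / 10.56 * 100 = 41.95%

41.95%


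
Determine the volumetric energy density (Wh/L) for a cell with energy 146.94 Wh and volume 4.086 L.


ED = E / V = 146.94 / 4.086 = 35.96 Wh/L

35.96 Wh/L


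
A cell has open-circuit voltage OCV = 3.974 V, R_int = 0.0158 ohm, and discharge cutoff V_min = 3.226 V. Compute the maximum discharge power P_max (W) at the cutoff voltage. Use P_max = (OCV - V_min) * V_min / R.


dV = OCV - V_min = 0.748 V (so I_max = dV / R)
P_max = dV * V_min / R = 0.748 * 3.226 / 0.0158 = 152.7 W

152.7 W


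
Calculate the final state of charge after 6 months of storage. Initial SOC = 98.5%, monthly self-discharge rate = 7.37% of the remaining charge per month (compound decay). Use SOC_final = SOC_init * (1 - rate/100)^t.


Monthly retention factor = 1 - 7.37/100 = 0.9263
Over 6 months: factor^6 = 0.6317
SOC_final = 98.5 * 0.6317 = 62.22%

62.22%


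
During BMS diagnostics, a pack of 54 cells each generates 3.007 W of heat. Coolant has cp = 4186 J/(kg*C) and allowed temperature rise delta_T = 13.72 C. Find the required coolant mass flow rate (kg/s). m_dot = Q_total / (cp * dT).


Step 1: Total heat Q = 54 * 3.007 W = 162.38 W
Step 2: denom = cp * dT = 4186 * 13.72 = 57432
Step 3: m_dot = 162.38 / 57432 = 0.002827 kg/s

0.002827 kg/s


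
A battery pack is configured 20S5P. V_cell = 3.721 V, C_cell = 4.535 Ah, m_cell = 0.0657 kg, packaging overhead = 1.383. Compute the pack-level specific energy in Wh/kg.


Step 1: V_pack = 20 * 3.721 = 74.42 V
Step 2: C_pack = 5 * 4.535 = 22.675 Ah
Step 3: E_pack = V_pack * C_pack = 74.42 * 22.675 = 1687.5 Wh
Step 4: m_pack = 20 * 5 * 0.0657 * 1.383 = 9.0863 kg
Step 5: ED = E_pack / m_pack = 1687.5 / 9.0863 = 185.7 Wh/kg

185.7 Wh/kg


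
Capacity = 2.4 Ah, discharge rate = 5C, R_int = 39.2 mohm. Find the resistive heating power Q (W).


Convert: R = 39.2 mohm = 0.0392 ohm
Step 1: I = C_rate * capacity = 5 * 2.4 = 12 A
Step 2: Q = I^2 * R = 12^2 * 0.0392 = 144 * 0.0392 = 5.645 W

5.645 W


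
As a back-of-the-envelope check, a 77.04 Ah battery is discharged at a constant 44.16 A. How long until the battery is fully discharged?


Runtime = 77.04 Ah / 44.16 A = 1.745 hr

1.745 hr


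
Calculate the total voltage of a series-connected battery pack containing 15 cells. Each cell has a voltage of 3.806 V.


V_pack = n * V_cell = 15 * 3.806 = 57.09 V

57.09 V


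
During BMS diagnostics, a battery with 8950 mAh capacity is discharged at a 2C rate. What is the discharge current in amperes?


Convert: capacity = 8950 mAh = 8.95 Ah
I = C_rate * capacity = 2 * 8.95 = 17.9 A

17.9 A


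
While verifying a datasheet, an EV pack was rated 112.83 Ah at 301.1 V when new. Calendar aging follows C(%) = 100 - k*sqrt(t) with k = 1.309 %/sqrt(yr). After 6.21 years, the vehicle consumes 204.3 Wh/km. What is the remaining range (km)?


Step 1: capacity retention = 100 - 1.309 * sqrt(6.21) = 100 - 1.309 * 2.492 = 96.738%
Step 2: C_now = 112.83 * 96.738/100 = 109.15 Ah
Step 3: E_pack = V * C_now = 301.1 * 109.15 = 32865 Wh
Step 4: range = E_pack / consumption = 32865 / 204.3 = 160.9 km

160.9 km


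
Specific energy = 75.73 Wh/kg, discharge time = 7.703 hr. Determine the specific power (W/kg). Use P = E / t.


P_specific = E / t = 75.73 / 7.703 = 9.831 W/kg

9.831 W/kg


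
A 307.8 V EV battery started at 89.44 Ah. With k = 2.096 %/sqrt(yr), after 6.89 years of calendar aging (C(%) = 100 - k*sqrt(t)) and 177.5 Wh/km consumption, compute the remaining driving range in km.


Step 1: capacity retention = 100 - 2.096 * sqrt(6.89) = 100 - 2.096 * 2.6249 = 94.498%
Step 2: C_now = 89.44 * 94.498/100 = 84.519 Ah
Step 3: E_pack = V * C_now = 307.8 * 84.519 = 26015 Wh
Step 4: range = E_pack / consumption = 26015 / 177.5 = 146.6 km

146.6 km


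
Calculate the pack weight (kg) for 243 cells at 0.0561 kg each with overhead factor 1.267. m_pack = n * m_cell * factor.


Cell mass sum = 243 * 0.0561 = 13.632 kg
With overhead 1.267: m_pack = 13.632 * 1.267 = 17.27 kg

17.27 kg


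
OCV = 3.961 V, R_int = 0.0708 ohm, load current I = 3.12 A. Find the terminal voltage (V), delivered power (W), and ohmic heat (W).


Step 1: V_terminal = OCV - I*R = 3.961 - 3.12 * 0.0708 = 3.7401 V
Step 2: P_out = V_terminal * I = 3.7401 * 3.12 = 11.67 W
Step 3: Q = I^2 * R = 3.12^2 * 0.0708 = 0.6892 W

V=3.7401 V, P=11.67 W, Q=0.6892 W


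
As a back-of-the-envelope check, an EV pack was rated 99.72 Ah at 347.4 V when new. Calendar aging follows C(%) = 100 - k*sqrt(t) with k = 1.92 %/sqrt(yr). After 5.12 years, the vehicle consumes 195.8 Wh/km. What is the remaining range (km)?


Step 1: capacity retention = 100 - 1.92 * sqrt(5.12) = 100 - 1.92 * 2.2627 = 95.656%
Step 2: C_now = 99.72 * 95.656/100 = 95.388 Ah
Step 3: E_pack = V * C_now = 347.4 * 95.388 = 33138 Wh
Step 4: range = E_pack / consumption = 33138 / 195.8 = 169.2 km

169.2 km


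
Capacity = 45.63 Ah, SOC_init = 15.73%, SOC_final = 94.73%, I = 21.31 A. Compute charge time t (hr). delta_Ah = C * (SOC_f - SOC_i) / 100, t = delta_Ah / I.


Step 1: dSOC = 94.73% - 15.73% = 79%
Step 2: delta_Ah = 45.63 * 79 / 100 = 36.048 Ah
Step 3: t = 36.048 / 21.31 = 1.692 hr

1.692 hr


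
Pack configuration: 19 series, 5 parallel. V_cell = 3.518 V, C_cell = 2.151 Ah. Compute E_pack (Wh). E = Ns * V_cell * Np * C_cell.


V_pack = 19 * 3.518 = 66.842 V
C_pack = 5 * 2.151 = 10.755 Ah
E = V_pack * C_pack = 66.842 * 10.755 = 718.9 Wh

718.9 Wh


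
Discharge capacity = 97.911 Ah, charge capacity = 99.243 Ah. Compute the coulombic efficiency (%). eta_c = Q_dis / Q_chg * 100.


Coulombic efficiency = 97.911/99.243 * 100% = 98.66%

98.66%


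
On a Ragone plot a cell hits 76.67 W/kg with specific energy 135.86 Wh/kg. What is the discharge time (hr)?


t = E / P = 135.86 / 76.67 = 1.772 hr

1.772 hr


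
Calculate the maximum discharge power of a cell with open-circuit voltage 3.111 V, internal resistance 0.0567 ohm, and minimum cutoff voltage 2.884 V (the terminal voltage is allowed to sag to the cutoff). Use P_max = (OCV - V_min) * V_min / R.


dV = OCV - V_min = 0.227 V (so I_max = dV / R)
P_max = dV * V_min / R = 0.227 * 2.884 / 0.0567 = 11.55 W

11.55 W


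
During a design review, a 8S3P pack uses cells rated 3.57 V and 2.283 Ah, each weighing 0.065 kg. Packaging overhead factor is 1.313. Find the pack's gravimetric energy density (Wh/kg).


Step 1: V_pack = 8 * 3.57 = 28.56 V
Step 2: C_pack = 3 * 2.283 = 6.849 Ah
Step 3: E_pack = V_pack * C_pack = 28.56 * 6.849 = 195.61 Wh
Step 4: m_pack = 8 * 3 * 0.065 * 1.313 = 2.0483 kg
Step 5: ED = E_pack / m_pack = 195.61 / 2.0483 = 95.50 Wh/kg

95.50 Wh/kg


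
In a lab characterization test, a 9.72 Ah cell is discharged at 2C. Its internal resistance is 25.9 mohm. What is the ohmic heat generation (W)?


Convert: R = 25.9 mohm = 0.0259 ohm
Step 1: I = C_rate * capacity = 2 * 9.72 = 19.44 A
Step 2: Q = I^2 * R = 19.44^2 * 0.0259 = 377.91 * 0.0259 = 9.788 W

9.788 W


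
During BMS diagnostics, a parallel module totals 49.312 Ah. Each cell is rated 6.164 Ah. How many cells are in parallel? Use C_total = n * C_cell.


n = C_total / C_cell = 49.312 / 6.164 = 8

8


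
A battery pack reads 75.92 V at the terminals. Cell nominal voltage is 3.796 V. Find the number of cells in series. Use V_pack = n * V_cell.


Rearranging: n = V_pack / V_cell = 75.92 / 3.796 = 20 cells

20


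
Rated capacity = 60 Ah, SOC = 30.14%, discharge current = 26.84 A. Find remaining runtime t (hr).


Step 1: remaining = SOC/100 * C_total = 30.14/100 * 60 = 18.084 Ah
Step 2: t = remaining / I = 18.084 / 26.84 = 0.6738 hr

0.6738 hr


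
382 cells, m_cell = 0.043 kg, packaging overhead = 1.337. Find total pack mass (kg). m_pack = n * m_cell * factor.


Cell mass sum = 382 * 0.043 = 16.426 kg
With overhead 1.337: m_pack = 16.426 * 1.337 = 21.96 kg

21.96 kg


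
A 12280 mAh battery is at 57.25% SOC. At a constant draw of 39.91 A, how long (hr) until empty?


Convert: C_total = 12280 mAh = 12.28 Ah
Step 1: remaining = SOC/100 * C_total = 57.25/100 * 12.28 = 7.0303 Ah
Step 2: t = remaining / I = 7.0303 / 39.91 = 0.1762 hr

0.1762 hr


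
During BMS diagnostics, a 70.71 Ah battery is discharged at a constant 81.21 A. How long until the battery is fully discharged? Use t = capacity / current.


t = capacity / current = 70.71 / 81.21 = 0.8707 hr

0.8707 hr


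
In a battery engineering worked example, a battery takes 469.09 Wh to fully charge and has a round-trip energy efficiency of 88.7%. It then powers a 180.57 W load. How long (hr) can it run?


Step 1: E_discharge = eta/100 * E_charge = 88.7/100 * 469.09 = 416.08 Wh
Step 2: t = E_discharge / P = 416.08 / 180.57 = 2.304 hr

2.304 hr


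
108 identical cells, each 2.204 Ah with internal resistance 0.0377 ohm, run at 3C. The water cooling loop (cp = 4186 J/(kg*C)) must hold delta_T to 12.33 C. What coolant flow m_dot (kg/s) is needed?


Step 1: I = 3 * 2.204 = 6.612 A
Step 2: Q_cell = I^2 * R = 6.612^2 * 0.0377 = 1.6482 W
Step 3: Q_total = 108 * 1.6482 = 178.01 W
Step 4: m_dot = Q_total / (cp * dT) = 178.01 / (4186 * 12.33) = 0.003449 kg/s

0.003449 kg/s


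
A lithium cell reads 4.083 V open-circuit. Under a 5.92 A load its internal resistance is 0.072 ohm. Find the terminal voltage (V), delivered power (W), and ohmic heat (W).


Step 1: V_terminal = OCV - I*R = 4.083 - 5.92 * 0.072 = 3.6568 V
Step 2: P_out = V_terminal * I = 3.6568 * 5.92 = 21.65 W
Step 3: Q = I^2 * R = 5.92^2 * 0.072 = 2.523 W

V=3.6568 V, P=21.65 W, Q=2.523 W


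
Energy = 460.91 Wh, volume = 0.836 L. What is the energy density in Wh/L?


Volumetric ED = 460.91 Wh / 0.836 L = 551.3 Wh/L

551.3 Wh/L


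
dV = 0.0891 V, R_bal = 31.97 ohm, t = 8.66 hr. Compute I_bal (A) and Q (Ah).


I_bal = dV / R = 0.0891 / 31.97 = 0.002787 A
Q = I_bal * t = 0.002787 * 8.66 = 0.02414 Ah

I=0.002787 A, Q=0.02414 Ah


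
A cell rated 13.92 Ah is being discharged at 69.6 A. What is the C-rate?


C_rate = I / capacity = 69.6 / 13.92 = 5C

5C


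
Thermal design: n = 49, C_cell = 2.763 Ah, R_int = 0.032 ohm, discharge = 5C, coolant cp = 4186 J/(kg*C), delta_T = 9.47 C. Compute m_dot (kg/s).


Step 1: I = 5 * 2.763 = 13.815 A
Step 2: Q_cell = I^2 * R = 13.815^2 * 0.032 = 6.1073 W
Step 3: Q_total = 49 * 6.1073 = 299.26 W
Step 4: m_dot = Q_total / (cp * dT) = 299.26 / (4186 * 9.47) = 0.007549 kg/s

0.007549 kg/s


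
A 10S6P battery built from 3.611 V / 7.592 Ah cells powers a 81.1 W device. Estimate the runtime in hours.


Step 1: E_pack = Ns * V_cell * Np * C_cell = 10 * 3.611 * 6 * 7.592 = 1644.9 Wh
Step 2: t = E_pack / P = 1644.9 / 81.1 = 20.28 hr

20.28 hr


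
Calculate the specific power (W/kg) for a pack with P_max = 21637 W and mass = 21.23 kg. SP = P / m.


SP = P / m = 21637 / 21.23 = 1019 W/kg

1019 W/kg


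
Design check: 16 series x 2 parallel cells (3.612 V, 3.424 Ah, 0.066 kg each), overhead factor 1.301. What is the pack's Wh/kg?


Step 1: V_pack = 16 * 3.612 = 57.792 V
Step 2: C_pack = 2 * 3.424 = 6.848 Ah
Step 3: E_pack = V_pack * C_pack = 57.792 * 6.848 = 395.76 Wh
Step 4: m_pack = 16 * 2 * 0.066 * 1.301 = 2.7477 kg
Step 5: ED = E_pack / m_pack = 395.76 / 2.7477 = 144.0 Wh/kg

144.0 Wh/kg


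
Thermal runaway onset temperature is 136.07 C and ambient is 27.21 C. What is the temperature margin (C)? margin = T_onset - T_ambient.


Safety margin = 136.07 C - 27.21 C = 108.86 C

108.86 C


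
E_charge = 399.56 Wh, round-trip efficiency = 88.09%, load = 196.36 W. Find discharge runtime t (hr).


Step 1: E_discharge = eta/100 * E_charge = 88.09/100 * 399.56 = 351.97 Wh
Step 2: t = E_discharge / P = 351.97 / 196.36 = 1.792 hr

1.792 hr


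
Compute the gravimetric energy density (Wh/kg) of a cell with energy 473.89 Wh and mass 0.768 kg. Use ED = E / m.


ED = E / m = 473.89 / 0.768 = 617.0 Wh/kg

617.0 Wh/kg


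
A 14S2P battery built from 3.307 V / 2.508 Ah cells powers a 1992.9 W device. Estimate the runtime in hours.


Step 1: E_pack = Ns * V_cell * Np * C_cell = 14 * 3.307 * 2 * 2.508 = 232.23 Wh
Step 2: t = E_pack / P = 232.23 / 1992.9 = 0.1165 hr

0.1165 hr


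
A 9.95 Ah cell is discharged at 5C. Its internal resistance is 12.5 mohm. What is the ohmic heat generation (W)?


Convert: R = 12.5 mohm = 0.0125 ohm
Step 1: I = C_rate * capacity = 5 * 9.95 = 49.75 A
Step 2: Q = I^2 * R = 49.75^2 * 0.0125 = 2475.1 * 0.0125 = 30.94 W

30.94 W


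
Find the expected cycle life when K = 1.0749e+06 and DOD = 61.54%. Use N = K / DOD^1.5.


Step 1: DOD^1.5 = 61.54^1.5 = 482.77
Step 2: N = 1.0749e+06 / 482.77 = 2227 cycles

2227 cycles


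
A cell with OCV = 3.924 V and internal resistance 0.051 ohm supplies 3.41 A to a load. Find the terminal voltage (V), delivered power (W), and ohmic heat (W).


Step 1: V_terminal = OCV - I*R = 3.924 - 3.41 * 0.051 = 3.7501 V
Step 2: P_out = V_terminal * I = 3.7501 * 3.41 = 12.79 W
Step 3: Q = I^2 * R = 3.41^2 * 0.051 = 0.5930 W

V=3.7501 V, P=12.79 W, Q=0.5930 W


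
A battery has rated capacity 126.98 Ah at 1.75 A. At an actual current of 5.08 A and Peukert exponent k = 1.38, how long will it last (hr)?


Step 1: t_rated = C / I_rated = 126.98 / 1.75 = 72.56 hr
Step 2: ratio = 1.75 / 5.08 = 0.34449
Step 3: ratio^k = 0.34449^1.38 = 0.22978
Step 4: t = t_rated * ratio^k = 72.56 * 0.22978 = 16.67 hr

16.67 hr


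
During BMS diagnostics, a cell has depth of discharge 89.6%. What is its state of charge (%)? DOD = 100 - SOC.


SOC = 100 - DOD = 100 - 89.6 = 10.4%

10.4%


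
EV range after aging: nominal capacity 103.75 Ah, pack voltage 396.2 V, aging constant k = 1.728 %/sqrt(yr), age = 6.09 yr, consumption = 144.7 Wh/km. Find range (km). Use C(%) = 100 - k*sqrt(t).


Step 1: capacity retention = 100 - 1.728 * sqrt(6.09) = 100 - 1.728 * 2.4678 = 95.736%
Step 2: C_now = 103.75 * 95.736/100 = 99.326 Ah
Step 3: E_pack = V * C_now = 396.2 * 99.326 = 39353 Wh
Step 4: range = E_pack / consumption = 39353 / 144.7 = 272.0 km

272.0 km


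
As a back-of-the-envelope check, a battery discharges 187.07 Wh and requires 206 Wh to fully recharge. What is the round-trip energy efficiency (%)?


eta_e = E_dis / E_chg * 100 = 187.07 / 206 * 100 = 90.81%

90.81%


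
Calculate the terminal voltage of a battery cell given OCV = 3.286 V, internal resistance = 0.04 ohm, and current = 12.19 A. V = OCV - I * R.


V = OCV - I*R = 3.286 - 12.19 * 0.04 = 2.798 V

2.798 V


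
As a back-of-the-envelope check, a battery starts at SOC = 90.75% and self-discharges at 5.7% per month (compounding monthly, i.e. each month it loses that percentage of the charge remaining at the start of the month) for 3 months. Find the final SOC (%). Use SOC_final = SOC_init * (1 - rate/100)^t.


Monthly retention factor = 1 - 5.7/100 = 0.943
Over 3 months: factor^3 = 0.83856
SOC_final = 90.75 * 0.83856 = 76.10%

76.10%


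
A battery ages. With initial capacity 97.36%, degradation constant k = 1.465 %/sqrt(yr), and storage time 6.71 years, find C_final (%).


Step 1: sqrt(6.71 yr) = 2.5904
Step 2: drop = 1.465 * 2.5904 = 3.7949
Step 3: C_final = 97.36 - 3.7949 = 93.57%

93.57%


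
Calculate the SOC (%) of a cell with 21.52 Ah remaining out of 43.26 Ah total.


SOC% = 21.52 / 43.26 * 100 = 49.75%

49.75%


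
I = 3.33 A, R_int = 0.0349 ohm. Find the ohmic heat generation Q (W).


I^2 = 11.089
Q = 11.089 * 0.0349 = 0.3870 W

0.3870 W


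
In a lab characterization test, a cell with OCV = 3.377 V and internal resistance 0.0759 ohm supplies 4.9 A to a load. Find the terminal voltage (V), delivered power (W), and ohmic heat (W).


Step 1: V_terminal = OCV - I*R = 3.377 - 4.9 * 0.0759 = 3.0051 V
Step 2: P_out = V_terminal * I = 3.0051 * 4.9 = 14.72 W
Step 3: Q = I^2 * R = 4.9^2 * 0.0759 = 1.822 W

V=3.0051 V, P=14.72 W, Q=1.822 W


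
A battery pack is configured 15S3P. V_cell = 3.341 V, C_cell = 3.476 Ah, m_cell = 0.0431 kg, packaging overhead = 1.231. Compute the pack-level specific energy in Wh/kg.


Step 1: V_pack = 15 * 3.341 = 50.115 V
Step 2: C_pack = 3 * 3.476 = 10.428 Ah
Step 3: E_pack = V_pack * C_pack = 50.115 * 10.428 = 522.6 Wh
Step 4: m_pack = 15 * 3 * 0.0431 * 1.231 = 2.3875 kg
Step 5: ED = E_pack / m_pack = 522.6 / 2.3875 = 218.9 Wh/kg

218.9 Wh/kg


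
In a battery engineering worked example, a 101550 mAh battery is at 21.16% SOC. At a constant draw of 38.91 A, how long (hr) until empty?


Convert: C_total = 101550 mAh = 101.55 Ah
Step 1: remaining = SOC/100 * C_total = 21.16/100 * 101.55 = 21.488 Ah
Step 2: t = remaining / I = 21.488 / 38.91 = 0.5522 hr

0.5522 hr


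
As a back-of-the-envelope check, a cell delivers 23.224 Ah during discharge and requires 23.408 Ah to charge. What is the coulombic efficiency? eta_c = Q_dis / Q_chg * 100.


eta_c = Q_dis / Q_chg * 100 = 23.224 / 23.408 * 100 = 99.21%

99.21%


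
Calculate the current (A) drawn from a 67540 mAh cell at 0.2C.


Convert: capacity = 67540 mAh = 67.54 Ah
At 0.2C: I = 0.2 * 67.54 Ah = 13.508 A

13.508 A


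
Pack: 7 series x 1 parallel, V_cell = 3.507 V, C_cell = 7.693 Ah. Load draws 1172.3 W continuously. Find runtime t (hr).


Step 1: E_pack = Ns * V_cell * Np * C_cell = 7 * 3.507 * 1 * 7.693 = 188.86 Wh
Step 2: t = E_pack / P = 188.86 / 1172.3 = 0.1611 hr

0.1611 hr


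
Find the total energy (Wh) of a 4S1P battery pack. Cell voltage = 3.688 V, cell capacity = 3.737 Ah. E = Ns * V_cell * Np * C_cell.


V_pack = 4 * 3.688 = 14.752 V
C_pack = 1 * 3.737 = 3.737 Ah
E = V_pack * C_pack = 14.752 * 3.737 = 55.13 Wh

55.13 Wh


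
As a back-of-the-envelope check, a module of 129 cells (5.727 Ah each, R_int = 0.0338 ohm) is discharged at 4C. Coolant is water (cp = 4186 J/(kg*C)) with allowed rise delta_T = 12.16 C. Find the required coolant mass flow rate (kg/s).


Step 1: I = 4 * 5.727 = 22.908 A
Step 2: Q_cell = I^2 * R = 22.908^2 * 0.0338 = 17.737 W
Step 3: Q_total = 129 * 17.737 = 2288.1 W
Step 4: m_dot = Q_total / (cp * dT) = 2288.1 / (4186 * 12.16) = 0.04495 kg/s

0.04495 kg/s


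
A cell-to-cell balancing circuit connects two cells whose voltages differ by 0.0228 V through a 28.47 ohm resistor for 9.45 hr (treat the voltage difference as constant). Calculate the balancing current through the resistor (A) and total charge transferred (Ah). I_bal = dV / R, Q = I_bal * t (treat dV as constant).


First, Ohm's law: I_bal = 0.0228 V / 28.47 ohm = 8.0084e-04 A
Then Q = I * t = 8.0084e-04 A * 9.45 hr = 0.007568 Ah

I=8.0084e-04 A, Q=0.007568 Ah


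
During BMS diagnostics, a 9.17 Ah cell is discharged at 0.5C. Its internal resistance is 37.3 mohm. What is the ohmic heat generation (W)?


Convert: R = 37.3 mohm = 0.0373 ohm
Step 1: I = C_rate * capacity = 0.5 * 9.17 = 4.585 A
Step 2: Q = I^2 * R = 4.585^2 * 0.0373 = 21.022 * 0.0373 = 0.7841 W

0.7841 W


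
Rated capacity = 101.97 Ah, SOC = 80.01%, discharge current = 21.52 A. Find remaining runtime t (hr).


Step 1: remaining = SOC/100 * C_total = 80.01/100 * 101.97 = 81.586 Ah
Step 2: t = remaining / I = 81.586 / 21.52 = 3.791 hr

3.791 hr


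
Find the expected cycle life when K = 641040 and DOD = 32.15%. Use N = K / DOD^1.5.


Step 1: DOD^1.5 = 32.15^1.5 = 182.29
Step 2: N = 641040 / 182.29 = 3517 cycles

3517 cycles


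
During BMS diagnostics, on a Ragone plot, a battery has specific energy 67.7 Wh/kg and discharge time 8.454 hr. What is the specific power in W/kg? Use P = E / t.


Specific power = 67.7 Wh/kg / 8.454 hr = 8.008 W/kg

8.008 W/kg


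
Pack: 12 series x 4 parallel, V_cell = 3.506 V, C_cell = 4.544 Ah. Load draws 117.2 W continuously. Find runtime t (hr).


Step 1: E_pack = Ns * V_cell * Np * C_cell = 12 * 3.506 * 4 * 4.544 = 764.7 Wh
Step 2: t = E_pack / P = 764.7 / 117.2 = 6.525 hr

6.525 hr


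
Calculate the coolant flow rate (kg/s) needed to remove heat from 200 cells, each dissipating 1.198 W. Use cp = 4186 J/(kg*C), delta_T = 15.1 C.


Q_total = 200 * 1.198 = 239.6 W
m_dot = Q_total / (cp * dT) = 239.6 / (4186 * 15.1) = 0.003791 kg/s

0.003791 kg/s


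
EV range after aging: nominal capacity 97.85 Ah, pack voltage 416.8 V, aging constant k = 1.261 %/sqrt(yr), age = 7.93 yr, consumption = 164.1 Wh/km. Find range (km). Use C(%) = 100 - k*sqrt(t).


Step 1: capacity retention = 100 - 1.261 * sqrt(7.93) = 100 - 1.261 * 2.816 = 96.449%
Step 2: C_now = 97.85 * 96.449/100 = 94.375 Ah
Step 3: E_pack = V * C_now = 416.8 * 94.375 = 39336 Wh
Step 4: range = E_pack / consumption = 39336 / 164.1 = 239.7 km

239.7 km


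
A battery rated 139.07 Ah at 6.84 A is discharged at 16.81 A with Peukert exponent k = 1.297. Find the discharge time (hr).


t_rated = C / I_rated = 139.07 / 6.84 = 20.332 hr
(I_rated/I)^k = (0.4069)^1.297 = 0.31153
t = t_rated * (I_rated/I)^k = 20.332 * 0.31153 = 6.334 hr

6.334 hr


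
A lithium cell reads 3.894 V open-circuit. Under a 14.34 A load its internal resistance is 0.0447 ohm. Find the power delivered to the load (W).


Step 1: V_terminal = OCV - I*R = 3.894 - 14.34 * 0.0447 = 3.253 V
Step 2: P_out = V_terminal * I = 3.253 * 14.34 = 46.65 W

46.65 W


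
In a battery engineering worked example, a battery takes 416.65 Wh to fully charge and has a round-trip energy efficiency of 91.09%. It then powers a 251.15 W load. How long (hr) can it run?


Step 1: E_discharge = eta/100 * E_charge = 91.09/100 * 416.65 = 379.53 Wh
Step 2: t = E_discharge / P = 379.53 / 251.15 = 1.511 hr

1.511 hr


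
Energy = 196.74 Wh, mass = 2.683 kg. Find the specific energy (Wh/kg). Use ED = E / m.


ED = E / m = 196.74 / 2.683 = 73.33 Wh/kg

73.33 Wh/kg


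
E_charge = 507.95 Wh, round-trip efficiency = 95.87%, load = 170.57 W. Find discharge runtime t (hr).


Step 1: E_discharge = eta/100 * E_charge = 95.87/100 * 507.95 = 486.97 Wh
Step 2: t = E_discharge / P = 486.97 / 170.57 = 2.855 hr

2.855 hr


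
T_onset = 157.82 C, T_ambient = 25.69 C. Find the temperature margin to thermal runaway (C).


margin = T_onset - T_ambient = 157.82 - 25.69 = 132.13 C

132.13 C


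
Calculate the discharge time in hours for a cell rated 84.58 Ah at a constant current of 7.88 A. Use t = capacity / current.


Runtime = 84.58 Ah / 7.88 A = 10.73 hr

10.73 hr


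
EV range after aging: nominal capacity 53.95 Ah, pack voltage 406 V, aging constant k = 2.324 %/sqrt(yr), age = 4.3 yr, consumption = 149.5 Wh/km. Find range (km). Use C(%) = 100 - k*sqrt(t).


Step 1: capacity retention = 100 - 2.324 * sqrt(4.3) = 100 - 2.324 * 2.0736 = 95.181%
Step 2: C_now = 53.95 * 95.181/100 = 51.35 Ah
Step 3: E_pack = V * C_now = 406 * 51.35 = 20848 Wh
Step 4: range = E_pack / consumption = 20848 / 149.5 = 139.5 km

139.5 km


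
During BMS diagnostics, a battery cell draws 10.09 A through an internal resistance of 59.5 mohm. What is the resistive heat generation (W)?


Convert: R = 59.5 mohm = 0.0595 ohm
I^2 = 101.81
Q = 101.81 * 0.0595 = 6.058 W

6.058 W


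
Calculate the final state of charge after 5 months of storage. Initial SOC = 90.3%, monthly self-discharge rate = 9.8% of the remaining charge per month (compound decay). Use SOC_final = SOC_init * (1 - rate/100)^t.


Monthly retention factor = 1 - 9.8/100 = 0.902
Over 5 months: factor^5 = 0.59708
SOC_final = 90.3 * 0.59708 = 53.92%

53.92%


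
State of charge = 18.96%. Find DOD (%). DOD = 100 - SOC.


Complement of SOC: DOD = 100% - 18.96% = 81.04%

81.04%


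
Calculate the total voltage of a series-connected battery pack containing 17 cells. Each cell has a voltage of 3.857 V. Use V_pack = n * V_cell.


Series voltages add: 17 * 3.857 V = 65.569 V

65.569 V


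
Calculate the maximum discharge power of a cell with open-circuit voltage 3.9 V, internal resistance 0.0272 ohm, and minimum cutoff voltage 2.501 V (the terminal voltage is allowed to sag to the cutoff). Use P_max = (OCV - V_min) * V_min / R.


dV = OCV - V_min = 1.399 V (so I_max = dV / R)
P_max = dV * V_min / R = 1.399 * 2.501 / 0.0272 = 128.6 W

128.6 W


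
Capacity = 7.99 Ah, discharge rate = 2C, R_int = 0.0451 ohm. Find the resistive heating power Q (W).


Step 1: I = C_rate * capacity = 2 * 7.99 = 15.98 A
Step 2: Q = I^2 * R = 15.98^2 * 0.0451 = 255.36 * 0.0451 = 11.52 W

11.52 W


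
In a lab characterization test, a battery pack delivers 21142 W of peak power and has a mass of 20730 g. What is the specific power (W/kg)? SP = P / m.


Convert: m = 20730 g = 20.73 kg
Specific power = 21142 W / 20.73 kg = 1020 W/kg

1020 W/kg


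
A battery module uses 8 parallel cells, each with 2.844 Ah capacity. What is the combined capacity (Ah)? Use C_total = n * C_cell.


Parallel capacities add: 8 * 2.844 Ah = 22.752 Ah

22.752 Ah


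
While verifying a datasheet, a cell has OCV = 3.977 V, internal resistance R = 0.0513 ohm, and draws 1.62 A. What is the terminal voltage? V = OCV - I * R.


IR drop = 1.62 * 0.0513 = 0.083106 V
V = 3.977 - 0.083106 = 3.894 V

3.894 V


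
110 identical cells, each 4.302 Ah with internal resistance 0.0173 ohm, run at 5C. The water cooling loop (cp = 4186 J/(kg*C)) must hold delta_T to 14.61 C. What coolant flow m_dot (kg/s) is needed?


Step 1: I = 5 * 4.302 = 21.51 A
Step 2: Q_cell = I^2 * R = 21.51^2 * 0.0173 = 8.0044 W
Step 3: Q_total = 110 * 8.0044 = 880.48 W
Step 4: m_dot = Q_total / (cp * dT) = 880.48 / (4186 * 14.61) = 0.01440 kg/s

0.01440 kg/s


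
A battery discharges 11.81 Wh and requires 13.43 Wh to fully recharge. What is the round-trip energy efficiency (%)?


eta_e = E_dis / E_chg * 100 = 11.81 / 13.43 * 100 = 87.94%

87.94%


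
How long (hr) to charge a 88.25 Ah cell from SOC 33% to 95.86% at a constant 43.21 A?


delta_Ah = 88.25 * (95.86 - 33) / 100 = 55.474 Ah
t = delta_Ah / I = 55.474 / 43.21 = 1.284 hr

1.284 hr


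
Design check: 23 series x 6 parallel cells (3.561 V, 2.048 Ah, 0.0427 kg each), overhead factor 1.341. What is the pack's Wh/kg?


Step 1: V_pack = 23 * 3.561 = 81.903 V
Step 2: C_pack = 6 * 2.048 = 12.288 Ah
Step 3: E_pack = V_pack * C_pack = 81.903 * 12.288 = 1006.4 Wh
Step 4: m_pack = 23 * 6 * 0.0427 * 1.341 = 7.902 kg
Step 5: ED = E_pack / m_pack = 1006.4 / 7.902 = 127.4 Wh/kg

127.4 Wh/kg


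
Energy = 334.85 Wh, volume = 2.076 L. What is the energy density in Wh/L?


Volumetric ED = 334.85 Wh / 2.076 L = 161.3 Wh/L

161.3 Wh/L


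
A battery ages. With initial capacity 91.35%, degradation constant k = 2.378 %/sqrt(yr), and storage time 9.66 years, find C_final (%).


Step 1: sqrt(9.66 yr) = 3.1081
Step 2: drop = 2.378 * 3.1081 = 7.3911
Step 3: C_final = 91.35 - 7.3911 = 83.96%

83.96%


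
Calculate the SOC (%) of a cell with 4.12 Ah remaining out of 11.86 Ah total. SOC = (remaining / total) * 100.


SOC% = 4.12 / 11.86 * 100 = 34.74%

34.74%


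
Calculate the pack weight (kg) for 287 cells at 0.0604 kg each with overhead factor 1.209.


Cell mass sum = 287 * 0.0604 = 17.335 kg
With overhead 1.209: m_pack = 17.335 * 1.209 = 20.96 kg

20.96 kg


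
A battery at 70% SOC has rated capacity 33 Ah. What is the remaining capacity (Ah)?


remaining = SOC / 100 * total = 70 / 100 * 33 = 23.10 Ah

23.10 Ah


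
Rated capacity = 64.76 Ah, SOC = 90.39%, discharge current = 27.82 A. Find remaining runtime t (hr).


Step 1: remaining = SOC/100 * C_total = 90.39/100 * 64.76 = 58.537 Ah
Step 2: t = remaining / I = 58.537 / 27.82 = 2.104 hr

2.104 hr


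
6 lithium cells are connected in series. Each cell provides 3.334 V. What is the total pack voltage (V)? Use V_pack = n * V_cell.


Series voltages add: 6 * 3.334 V = 20.004 V

20.004 V


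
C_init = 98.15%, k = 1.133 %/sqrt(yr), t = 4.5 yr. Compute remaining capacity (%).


Step 1: sqrt(4.5 yr) = 2.1213
Step 2: drop = 1.133 * 2.1213 = 2.4034
Step 3: C_final = 98.15 - 2.4034 = 95.75%

95.75%


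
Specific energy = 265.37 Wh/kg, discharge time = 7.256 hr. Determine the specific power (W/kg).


Specific power = 265.37 Wh/kg / 7.256 hr = 36.57 W/kg

36.57 W/kg


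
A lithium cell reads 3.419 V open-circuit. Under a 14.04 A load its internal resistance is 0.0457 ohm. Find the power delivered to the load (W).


Step 1: V_terminal = OCV - I*R = 3.419 - 14.04 * 0.0457 = 2.7774 V
Step 2: P_out = V_terminal * I = 2.7774 * 14.04 = 38.99 W

38.99 W


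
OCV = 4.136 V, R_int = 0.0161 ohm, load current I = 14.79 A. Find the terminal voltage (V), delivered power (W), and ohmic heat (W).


Step 1: V_terminal = OCV - I*R = 4.136 - 14.79 * 0.0161 = 3.8979 V
Step 2: P_out = V_terminal * I = 3.8979 * 14.79 = 57.65 W
Step 3: Q = I^2 * R = 14.79^2 * 0.0161 = 3.522 W

V=3.8979 V, P=57.65 W, Q=3.522 W


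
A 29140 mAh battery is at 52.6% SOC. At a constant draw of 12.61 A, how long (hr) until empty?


Convert: C_total = 29140 mAh = 29.14 Ah
Step 1: remaining = SOC/100 * C_total = 52.6/100 * 29.14 = 15.328 Ah
Step 2: t = remaining / I = 15.328 / 12.61 = 1.216 hr

1.216 hr


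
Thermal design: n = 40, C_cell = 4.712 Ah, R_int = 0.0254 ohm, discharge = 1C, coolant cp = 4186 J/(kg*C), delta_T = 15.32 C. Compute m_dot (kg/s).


Step 1: I = 1 * 4.712 = 4.712 A
Step 2: Q_cell = I^2 * R = 4.712^2 * 0.0254 = 0.56395 W
Step 3: Q_total = 40 * 0.56395 = 22.558 W
Step 4: m_dot = Q_total / (cp * dT) = 22.558 / (4186 * 15.32) = 3.518e-04 kg/s

3.518e-04 kg/s


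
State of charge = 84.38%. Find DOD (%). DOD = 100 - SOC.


DOD = 100 - SOC = 100 - 84.38 = 15.62%

15.62%


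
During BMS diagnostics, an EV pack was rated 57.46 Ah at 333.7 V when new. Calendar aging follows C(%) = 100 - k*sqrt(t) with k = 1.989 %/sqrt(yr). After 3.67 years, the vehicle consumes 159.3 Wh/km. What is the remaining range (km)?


Step 1: capacity retention = 100 - 1.989 * sqrt(3.67) = 100 - 1.989 * 1.9157 = 96.19%
Step 2: C_now = 57.46 * 96.19/100 = 55.271 Ah
Step 3: E_pack = V * C_now = 333.7 * 55.271 = 18444 Wh
Step 4: range = E_pack / consumption = 18444 / 159.3 = 115.8 km

115.8 km


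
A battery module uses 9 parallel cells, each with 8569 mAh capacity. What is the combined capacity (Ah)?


Convert: C_cell = 8569 mAh = 8.569 Ah
C_total = 9 * 8.569 = 77.121 Ah

77.121 Ah


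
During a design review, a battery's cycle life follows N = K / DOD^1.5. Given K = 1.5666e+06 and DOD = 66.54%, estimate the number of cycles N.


Step 1: DOD^1.5 = 66.54^1.5 = 542.78
Step 2: N = 1.5666e+06 / 542.78 = 2886 cycles

2886 cycles


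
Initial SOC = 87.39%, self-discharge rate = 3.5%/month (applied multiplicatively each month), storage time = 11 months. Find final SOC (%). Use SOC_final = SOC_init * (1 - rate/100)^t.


decay = (1 - 3.5/100)^11 = 0.67577
SOC_final = 87.39 * 0.67577 = 59.06%

59.06%


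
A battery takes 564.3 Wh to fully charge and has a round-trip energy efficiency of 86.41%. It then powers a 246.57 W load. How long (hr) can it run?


Step 1: E_discharge = eta/100 * E_charge = 86.41/100 * 564.3 = 487.61 Wh
Step 2: t = E_discharge / P = 487.61 / 246.57 = 1.978 hr

1.978 hr


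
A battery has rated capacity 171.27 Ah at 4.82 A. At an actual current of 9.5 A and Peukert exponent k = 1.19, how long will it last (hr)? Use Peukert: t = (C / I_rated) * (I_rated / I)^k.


Step 1: t_rated = C / I_rated = 171.27 / 4.82 = 35.533 hr
Step 2: ratio = 4.82 / 9.5 = 0.50737
Step 3: ratio^k = 0.50737^1.19 = 0.446
Step 4: t = t_rated * ratio^k = 35.533 * 0.446 = 15.85 hr

15.85 hr


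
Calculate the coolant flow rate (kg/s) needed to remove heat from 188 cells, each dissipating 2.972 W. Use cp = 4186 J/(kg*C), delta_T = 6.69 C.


Step 1: Total heat Q = 188 * 2.972 W = 558.74 W
Step 2: denom = cp * dT = 4186 * 6.69 = 28004
Step 3: m_dot = 558.74 / 28004 = 0.01995 kg/s

0.01995 kg/s


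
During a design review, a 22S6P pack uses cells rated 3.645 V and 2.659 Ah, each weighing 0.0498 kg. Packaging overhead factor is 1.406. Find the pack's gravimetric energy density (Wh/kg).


Step 1: V_pack = 22 * 3.645 = 80.19 V
Step 2: C_pack = 6 * 2.659 = 15.954 Ah
Step 3: E_pack = V_pack * C_pack = 80.19 * 15.954 = 1279.4 Wh
Step 4: m_pack = 22 * 6 * 0.0498 * 1.406 = 9.2425 kg
Step 5: ED = E_pack / m_pack = 1279.4 / 9.2425 = 138.4 Wh/kg

138.4 Wh/kg


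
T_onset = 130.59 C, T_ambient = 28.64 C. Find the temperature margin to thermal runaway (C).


margin = T_onset - T_ambient = 130.59 - 28.64 = 101.95 C

101.95 C


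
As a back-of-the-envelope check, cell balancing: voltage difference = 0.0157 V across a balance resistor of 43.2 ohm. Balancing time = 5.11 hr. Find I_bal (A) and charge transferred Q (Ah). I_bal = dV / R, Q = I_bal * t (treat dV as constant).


I_bal = dV / R = 0.0157 / 43.2 = 3.6343e-04 A
Q = I_bal * t = 3.6343e-04 * 5.11 = 0.001857 Ah

I=3.6343e-04 A, Q=0.001857 Ah


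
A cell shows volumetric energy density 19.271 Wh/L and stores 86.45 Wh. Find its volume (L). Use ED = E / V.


V = E / ED = 86.45 / 19.271 = 4.486 L

4.486 L


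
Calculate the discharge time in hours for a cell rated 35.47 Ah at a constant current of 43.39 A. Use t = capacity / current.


Runtime = 35.47 Ah / 43.39 A = 0.8175 hr

0.8175 hr


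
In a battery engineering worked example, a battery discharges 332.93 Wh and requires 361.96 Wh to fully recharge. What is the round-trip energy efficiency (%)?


Round-trip efficiency = 332.93/361.96 * 100% = 91.98%

91.98%


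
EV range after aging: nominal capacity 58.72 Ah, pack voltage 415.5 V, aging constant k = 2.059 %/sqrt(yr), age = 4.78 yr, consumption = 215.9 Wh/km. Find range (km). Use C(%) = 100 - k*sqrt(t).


Step 1: capacity retention = 100 - 2.059 * sqrt(4.78) = 100 - 2.059 * 2.1863 = 95.498%
Step 2: C_now = 58.72 * 95.498/100 = 56.076 Ah
Step 3: E_pack = V * C_now = 415.5 * 56.076 = 23300 Wh
Step 4: range = E_pack / consumption = 23300 / 215.9 = 107.9 km

107.9 km
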